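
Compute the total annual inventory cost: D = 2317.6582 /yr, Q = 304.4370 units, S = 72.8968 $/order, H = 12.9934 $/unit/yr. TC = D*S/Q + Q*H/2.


Ordering cost = D*S/Q = 554.9584
Holding cost = Q*H/2 = 1977.8359
TC = 554.9584 + 1977.8359 = 2532.7942

2532.7942 $/yr


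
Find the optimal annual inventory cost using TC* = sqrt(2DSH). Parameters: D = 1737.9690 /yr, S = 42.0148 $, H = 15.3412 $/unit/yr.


2*D*S*H = 2240441.7328
TC* = sqrt(2240441.7328) = 1496.8105

1496.8105 $/yr


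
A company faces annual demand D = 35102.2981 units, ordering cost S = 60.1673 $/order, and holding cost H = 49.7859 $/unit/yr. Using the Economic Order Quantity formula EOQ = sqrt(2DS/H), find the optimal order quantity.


2*D*S = 2 * 35102.2981 * 60.1673 = 4224021.0009
2*D*S/H = 84843.7208
EOQ = sqrt(84843.7208) = 291.2795

291.2795 units


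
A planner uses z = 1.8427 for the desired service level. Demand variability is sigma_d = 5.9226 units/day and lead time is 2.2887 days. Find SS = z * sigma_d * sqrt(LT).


sqrt(LT) = sqrt(2.2887) = 1.5128
SS = 1.8427 * 5.9226 * 1.5128 = 16.5105

16.5105 units


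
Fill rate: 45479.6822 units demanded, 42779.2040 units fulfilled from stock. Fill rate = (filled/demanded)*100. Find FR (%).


FR = 42779.2040 / 45479.6822 * 100 = 94.0622

94.0622%


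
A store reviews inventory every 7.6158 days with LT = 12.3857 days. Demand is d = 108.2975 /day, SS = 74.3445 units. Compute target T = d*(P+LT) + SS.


P + LT = 20.0015
d*(P+LT) = 108.2975 * 20.0015 = 2166.1124
T = 2166.1124 + 74.3445 = 2240.4569

2240.4569 units


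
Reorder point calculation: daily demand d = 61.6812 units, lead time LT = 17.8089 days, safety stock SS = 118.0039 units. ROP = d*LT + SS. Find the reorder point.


d*LT = 61.6812 * 17.8089 = 1098.4743
ROP = 1098.4743 + 118.0039 = 1216.4782

1216.4782 units


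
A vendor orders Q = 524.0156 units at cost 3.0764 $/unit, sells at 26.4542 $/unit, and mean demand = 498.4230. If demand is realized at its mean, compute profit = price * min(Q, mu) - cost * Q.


Sales at mu = min(524.0156, 498.4230) = 498.4230
Revenue = 26.4542 * 498.4230 = 13185.3817
Total cost = 3.0764 * 524.0156 = 1612.0816
Profit = 13185.3817 - 1612.0816 = 11573.3001

11573.3001 $


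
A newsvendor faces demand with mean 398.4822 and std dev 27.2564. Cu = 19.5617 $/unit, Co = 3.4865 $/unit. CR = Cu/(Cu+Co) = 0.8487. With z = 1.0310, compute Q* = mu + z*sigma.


CR = Cu/(Cu+Co) = 19.5617/(19.5617+3.4865) = 0.8487
z = 1.0310
Q* = 398.4822 + 1.0310 * 27.2564 = 426.5835

426.5835 units


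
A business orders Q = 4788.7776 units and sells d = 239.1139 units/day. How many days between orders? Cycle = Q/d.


Cycle = 4788.7776 / 239.1139 = 20.0272

20.0272 days


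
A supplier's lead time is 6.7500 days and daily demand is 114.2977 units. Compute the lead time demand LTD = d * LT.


LTD = 114.2977 * 6.7500 = 771.5095

771.5095 units


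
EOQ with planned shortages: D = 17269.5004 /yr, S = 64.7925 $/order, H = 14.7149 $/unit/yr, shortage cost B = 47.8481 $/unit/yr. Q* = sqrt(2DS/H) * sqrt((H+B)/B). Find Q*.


sqrt(2DS/H) = 389.9766
sqrt((H+B)/B) = 1.1435
Q* = 389.9766 * 1.1435 = 445.9283

445.9283 units


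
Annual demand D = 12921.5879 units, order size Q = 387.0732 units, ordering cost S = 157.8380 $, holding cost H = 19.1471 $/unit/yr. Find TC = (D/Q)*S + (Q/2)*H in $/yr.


Ordering cost = D*S/Q = 5269.0747
Holding cost = Q*H/2 = 3705.6646
TC = 5269.0747 + 3705.6646 = 8974.7393

8974.7393 $/yr


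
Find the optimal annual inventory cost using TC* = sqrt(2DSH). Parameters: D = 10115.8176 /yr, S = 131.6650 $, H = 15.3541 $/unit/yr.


2*D*S*H = 40900224.6890
TC* = sqrt(40900224.6890) = 6395.3283

6395.3283 $/yr


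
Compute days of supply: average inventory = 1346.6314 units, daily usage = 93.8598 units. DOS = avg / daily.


DOS = 1346.6314 / 93.8598 = 14.3473

14.3473 days


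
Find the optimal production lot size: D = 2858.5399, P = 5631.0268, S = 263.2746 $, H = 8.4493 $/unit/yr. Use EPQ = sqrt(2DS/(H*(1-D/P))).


1 - D/P = 1 - 0.5076 = 0.4924
H*(1-D/P) = 4.1601
2DS = 1505161.8975
EPQ = sqrt(361810.0090) = 601.5064

601.5064 units


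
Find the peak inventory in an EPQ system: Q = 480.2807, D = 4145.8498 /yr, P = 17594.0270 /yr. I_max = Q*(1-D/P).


D/P = 0.2356
1 - D/P = 0.7644
I_max = 480.2807 * 0.7644 = 367.1075

367.1075 units


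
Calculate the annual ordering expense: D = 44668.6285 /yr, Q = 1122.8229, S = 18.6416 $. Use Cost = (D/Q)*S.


Number of orders = D/Q = 39.7824
Cost = 39.7824 * 18.6416 = 741.6082

741.6082 $/yr


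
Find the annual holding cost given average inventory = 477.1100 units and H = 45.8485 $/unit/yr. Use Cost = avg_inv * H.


Cost = 477.1100 * 45.8485 = 21874.7778

21874.7778 $/yr


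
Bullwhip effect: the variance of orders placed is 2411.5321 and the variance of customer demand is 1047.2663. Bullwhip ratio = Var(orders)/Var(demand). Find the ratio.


BW = 2411.5321 / 1047.2663 = 2.3027

2.3027


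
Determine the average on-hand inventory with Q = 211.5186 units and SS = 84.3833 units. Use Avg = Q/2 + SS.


Q/2 = 105.7593
Avg = 105.7593 + 84.3833 = 190.1426

190.1426 units


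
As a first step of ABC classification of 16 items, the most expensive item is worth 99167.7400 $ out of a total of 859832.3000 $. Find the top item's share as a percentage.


Top item = 99167.7400
Total = 859832.3000
Percentage = 99167.7400 / 859832.3000 * 100 = 11.5334

11.5334%


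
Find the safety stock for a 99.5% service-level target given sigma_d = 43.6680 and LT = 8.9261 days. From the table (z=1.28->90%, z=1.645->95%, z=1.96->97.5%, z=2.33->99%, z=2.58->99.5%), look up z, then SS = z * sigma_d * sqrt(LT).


From the table, SL = 99.5% corresponds to z = 2.58
sqrt(LT) = sqrt(8.9261) = 2.9877
SS = 2.58 * 43.6680 * 2.9877 = 336.5998

336.5998 units


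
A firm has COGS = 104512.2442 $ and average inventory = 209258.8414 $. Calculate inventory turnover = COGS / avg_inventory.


Turnover = 104512.2442 / 209258.8414 = 0.4994

0.4994


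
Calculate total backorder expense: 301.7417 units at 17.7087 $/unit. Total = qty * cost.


Total = 301.7417 * 17.7087 = 5343.4532

5343.4532 $


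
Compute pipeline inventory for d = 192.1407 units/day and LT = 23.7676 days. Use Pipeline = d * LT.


Pipeline = 192.1407 * 23.7676 = 4566.7233

4566.7233 units


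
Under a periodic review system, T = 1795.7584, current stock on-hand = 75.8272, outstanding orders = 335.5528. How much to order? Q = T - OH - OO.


Inventory position = OH + OO = 75.8272 + 335.5528 = 411.3800
Q = 1795.7584 - 411.3800 = 1384.3784

1384.3784 units


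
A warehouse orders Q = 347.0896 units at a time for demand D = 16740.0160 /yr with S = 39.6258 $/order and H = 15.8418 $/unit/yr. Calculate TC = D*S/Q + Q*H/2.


Ordering cost = D*S/Q = 1911.1392
Holding cost = Q*H/2 = 2749.2620
TC = 1911.1392 + 2749.2620 = 4660.4012

4660.4012 $/yr


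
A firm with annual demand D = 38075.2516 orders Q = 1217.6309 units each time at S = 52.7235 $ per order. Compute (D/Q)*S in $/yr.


Number of orders = D/Q = 31.2699
Cost = 31.2699 * 52.7235 = 1648.6610

1648.6610 $/yr


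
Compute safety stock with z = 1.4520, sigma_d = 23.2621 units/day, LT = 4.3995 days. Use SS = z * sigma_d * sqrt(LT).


sqrt(LT) = sqrt(4.3995) = 2.0975
SS = 1.4520 * 23.2621 * 2.0975 = 70.8463

70.8463 units


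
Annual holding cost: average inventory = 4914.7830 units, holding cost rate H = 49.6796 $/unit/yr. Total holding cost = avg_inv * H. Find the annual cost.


Cost = 4914.7830 * 49.6796 = 244164.4535

244164.4535 $/yr


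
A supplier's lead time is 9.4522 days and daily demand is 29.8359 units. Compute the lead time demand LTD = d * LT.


LTD = 29.8359 * 9.4522 = 282.0149

282.0149 units


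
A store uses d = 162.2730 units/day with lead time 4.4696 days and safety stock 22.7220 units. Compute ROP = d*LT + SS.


d*LT = 162.2730 * 4.4696 = 725.2954
ROP = 725.2954 + 22.7220 = 748.0174

748.0174 units


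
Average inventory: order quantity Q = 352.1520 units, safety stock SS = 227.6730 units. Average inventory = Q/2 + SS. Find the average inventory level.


Q/2 = 176.0760
Avg = 176.0760 + 227.6730 = 403.7490

403.7490 units


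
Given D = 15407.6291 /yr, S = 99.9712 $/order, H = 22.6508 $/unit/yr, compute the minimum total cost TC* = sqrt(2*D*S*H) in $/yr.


2*D*S*H = 69778922.9244
TC* = sqrt(69778922.9244) = 8353.3779

8353.3779 $/yr


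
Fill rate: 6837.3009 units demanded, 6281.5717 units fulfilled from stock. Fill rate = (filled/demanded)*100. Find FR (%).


FR = 6281.5717 / 6837.3009 * 100 = 91.8721

91.8721%


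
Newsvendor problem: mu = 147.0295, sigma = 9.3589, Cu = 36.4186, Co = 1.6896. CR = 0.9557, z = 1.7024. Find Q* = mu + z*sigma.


CR = Cu/(Cu+Co) = 36.4186/(36.4186+1.6896) = 0.9557
z = 1.7024
Q* = 147.0295 + 1.7024 * 9.3589 = 162.9621

162.9621 units


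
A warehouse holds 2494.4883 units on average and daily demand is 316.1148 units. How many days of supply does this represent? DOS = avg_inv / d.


DOS = 2494.4883 / 316.1148 = 7.8911

7.8911 days


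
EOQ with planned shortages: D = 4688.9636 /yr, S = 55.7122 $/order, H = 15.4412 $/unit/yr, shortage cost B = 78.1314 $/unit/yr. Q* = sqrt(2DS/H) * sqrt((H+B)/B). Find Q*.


sqrt(2DS/H) = 183.9450
sqrt((H+B)/B) = 1.0944
Q* = 183.9450 * 1.0944 = 201.3027

201.3027 units


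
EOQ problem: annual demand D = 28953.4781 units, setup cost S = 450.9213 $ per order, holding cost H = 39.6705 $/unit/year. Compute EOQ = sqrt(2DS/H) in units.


2*D*S = 2 * 28953.4781 * 450.9213 = 26111479.9687
2*D*S/H = 658208.9958
EOQ = sqrt(658208.9958) = 811.3008

811.3008 units


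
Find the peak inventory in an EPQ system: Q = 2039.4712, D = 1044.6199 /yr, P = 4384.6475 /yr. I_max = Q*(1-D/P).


D/P = 0.2382
1 - D/P = 0.7618
I_max = 2039.4712 * 0.7618 = 1553.5776

1553.5776 units


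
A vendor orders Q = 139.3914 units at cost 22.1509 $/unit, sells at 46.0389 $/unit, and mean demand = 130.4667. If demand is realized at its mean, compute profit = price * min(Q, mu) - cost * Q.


Sales at mu = min(139.3914, 130.4667) = 130.4667
Revenue = 46.0389 * 130.4667 = 6006.5434
Total cost = 22.1509 * 139.3914 = 3087.6450
Profit = 6006.5434 - 3087.6450 = 2918.8984

2918.8984 $


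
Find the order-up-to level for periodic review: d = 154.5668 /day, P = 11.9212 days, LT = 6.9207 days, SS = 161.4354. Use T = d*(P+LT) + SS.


P + LT = 18.8419
d*(P+LT) = 154.5668 * 18.8419 = 2912.3322
T = 2912.3322 + 161.4354 = 3073.7676

3073.7676 units


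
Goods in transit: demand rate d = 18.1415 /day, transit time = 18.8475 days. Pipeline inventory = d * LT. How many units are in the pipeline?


Pipeline = 18.1415 * 18.8475 = 341.9219

341.9219 units


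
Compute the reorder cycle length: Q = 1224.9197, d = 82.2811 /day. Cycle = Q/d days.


Cycle = 1224.9197 / 82.2811 = 14.8870

14.8870 days


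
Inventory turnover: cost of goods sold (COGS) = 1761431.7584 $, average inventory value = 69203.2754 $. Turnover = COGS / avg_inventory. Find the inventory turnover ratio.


Turnover = 1761431.7584 / 69203.2754 = 25.4530

25.4530


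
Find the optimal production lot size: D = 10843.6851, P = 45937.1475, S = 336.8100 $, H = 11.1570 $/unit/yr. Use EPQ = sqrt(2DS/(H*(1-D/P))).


1 - D/P = 1 - 0.2361 = 0.7639
H*(1-D/P) = 8.5233
2DS = 7304523.1571
EPQ = sqrt(857002.8027) = 925.7445

925.7445 units


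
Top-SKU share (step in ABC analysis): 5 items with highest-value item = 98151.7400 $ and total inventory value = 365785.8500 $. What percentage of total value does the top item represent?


Top item = 98151.7400
Total = 365785.8500
Percentage = 98151.7400 / 365785.8500 * 100 = 26.8331

26.8331%


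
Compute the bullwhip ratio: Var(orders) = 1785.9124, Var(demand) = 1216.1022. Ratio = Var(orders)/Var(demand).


BW = 1785.9124 / 1216.1022 = 1.4686

1.4686


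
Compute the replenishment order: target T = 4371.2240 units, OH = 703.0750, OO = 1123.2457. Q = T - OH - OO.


Inventory position = OH + OO = 703.0750 + 1123.2457 = 1826.3207
Q = 4371.2240 - 1826.3207 = 2544.9033

2544.9033 units


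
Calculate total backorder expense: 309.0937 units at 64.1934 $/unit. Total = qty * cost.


Total = 309.0937 * 64.1934 = 19841.7755

19841.7755 $


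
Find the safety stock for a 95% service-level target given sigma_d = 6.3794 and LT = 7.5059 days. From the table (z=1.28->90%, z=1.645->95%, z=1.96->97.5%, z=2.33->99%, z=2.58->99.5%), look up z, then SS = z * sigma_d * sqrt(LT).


From the table, SL = 95% corresponds to z = 1.645
sqrt(LT) = sqrt(7.5059) = 2.7397
SS = 1.645 * 6.3794 * 2.7397 = 28.7506

28.7506 units


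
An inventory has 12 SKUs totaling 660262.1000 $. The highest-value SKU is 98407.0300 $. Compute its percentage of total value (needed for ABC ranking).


Top item = 98407.0300
Total = 660262.1000
Percentage = 98407.0300 / 660262.1000 * 100 = 14.9042

14.9042%


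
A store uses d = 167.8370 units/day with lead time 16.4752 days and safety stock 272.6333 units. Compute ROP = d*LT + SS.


d*LT = 167.8370 * 16.4752 = 2765.1481
ROP = 2765.1481 + 272.6333 = 3037.7814

3037.7814 units


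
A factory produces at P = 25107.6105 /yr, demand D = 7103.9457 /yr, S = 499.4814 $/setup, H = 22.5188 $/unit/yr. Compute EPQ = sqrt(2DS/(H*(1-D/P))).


1 - D/P = 1 - 0.2829 = 0.7171
H*(1-D/P) = 16.1473
2DS = 7096577.4875
EPQ = sqrt(439489.1620) = 662.9398

662.9398 units


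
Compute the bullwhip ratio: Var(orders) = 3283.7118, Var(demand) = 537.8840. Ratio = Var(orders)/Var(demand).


BW = 3283.7118 / 537.8840 = 6.1049

6.1049


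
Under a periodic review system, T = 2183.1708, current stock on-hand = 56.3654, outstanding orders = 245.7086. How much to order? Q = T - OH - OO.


Inventory position = OH + OO = 56.3654 + 245.7086 = 302.0740
Q = 2183.1708 - 302.0740 = 1881.0968

1881.0968 units


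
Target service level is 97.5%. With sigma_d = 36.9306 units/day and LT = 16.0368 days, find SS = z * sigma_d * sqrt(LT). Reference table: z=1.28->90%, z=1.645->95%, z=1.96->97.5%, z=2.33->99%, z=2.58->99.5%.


From the table, SL = 97.5% corresponds to z = 1.96
sqrt(LT) = sqrt(16.0368) = 4.0046
SS = 1.96 * 36.9306 * 4.0046 = 289.8687

289.8687 units


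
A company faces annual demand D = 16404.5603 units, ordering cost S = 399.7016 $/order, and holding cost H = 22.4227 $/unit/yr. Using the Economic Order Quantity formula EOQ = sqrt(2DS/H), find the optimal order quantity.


2*D*S = 2 * 16404.5603 * 399.7016 = 13113857.9984
2*D*S/H = 584847.4090
EOQ = sqrt(584847.4090) = 764.7532

764.7532 units


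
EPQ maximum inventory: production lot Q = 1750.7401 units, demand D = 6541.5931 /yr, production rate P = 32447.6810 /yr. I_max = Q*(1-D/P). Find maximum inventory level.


D/P = 0.2016
1 - D/P = 0.7984
I_max = 1750.7401 * 0.7984 = 1397.7833

1397.7833 units


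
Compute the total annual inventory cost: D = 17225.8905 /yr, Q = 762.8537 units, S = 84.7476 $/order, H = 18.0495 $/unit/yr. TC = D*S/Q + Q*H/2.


Ordering cost = D*S/Q = 1913.6735
Holding cost = Q*H/2 = 6884.5639
TC = 1913.6735 + 6884.5639 = 8798.2374

8798.2374 $/yr


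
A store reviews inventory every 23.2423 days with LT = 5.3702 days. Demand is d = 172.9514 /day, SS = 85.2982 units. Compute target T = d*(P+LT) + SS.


P + LT = 28.6125
d*(P+LT) = 172.9514 * 28.6125 = 4948.5719
T = 4948.5719 + 85.2982 = 5033.8701

5033.8701 units


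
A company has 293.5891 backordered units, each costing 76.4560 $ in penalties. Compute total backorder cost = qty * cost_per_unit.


Total = 293.5891 * 76.4560 = 22446.6482

22446.6482 $


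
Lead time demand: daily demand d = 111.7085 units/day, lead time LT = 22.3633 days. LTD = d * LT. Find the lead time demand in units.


LTD = 111.7085 * 22.3633 = 2498.1707

2498.1707 units


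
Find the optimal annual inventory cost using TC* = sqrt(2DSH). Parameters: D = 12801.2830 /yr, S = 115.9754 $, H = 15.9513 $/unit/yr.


2*D*S*H = 47363681.9826
TC* = sqrt(47363681.9826) = 6882.1277

6882.1277 $/yr


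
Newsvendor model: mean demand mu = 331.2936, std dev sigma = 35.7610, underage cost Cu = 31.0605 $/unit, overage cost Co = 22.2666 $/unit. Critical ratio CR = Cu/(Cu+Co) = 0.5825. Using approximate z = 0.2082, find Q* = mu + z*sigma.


CR = Cu/(Cu+Co) = 31.0605/(31.0605+22.2666) = 0.5825
z = 0.2082
Q* = 331.2936 + 0.2082 * 35.7610 = 338.7390

338.7390 units


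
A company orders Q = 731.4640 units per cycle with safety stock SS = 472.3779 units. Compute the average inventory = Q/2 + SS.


Q/2 = 365.7320
Avg = 365.7320 + 472.3779 = 838.1099

838.1099 units


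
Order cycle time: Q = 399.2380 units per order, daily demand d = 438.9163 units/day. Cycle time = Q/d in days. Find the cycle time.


Cycle = 399.2380 / 438.9163 = 0.9096

0.9096 days


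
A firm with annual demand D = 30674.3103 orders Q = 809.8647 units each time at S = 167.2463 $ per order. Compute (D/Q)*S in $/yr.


Number of orders = D/Q = 37.8758
Cost = 37.8758 * 167.2463 = 6334.5950

6334.5950 $/yr


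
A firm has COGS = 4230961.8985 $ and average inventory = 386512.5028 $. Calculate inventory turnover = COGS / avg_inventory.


Turnover = 4230961.8985 / 386512.5028 = 10.9465

10.9465


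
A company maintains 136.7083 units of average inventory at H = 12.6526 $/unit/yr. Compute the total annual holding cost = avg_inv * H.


Cost = 136.7083 * 12.6526 = 1729.7154

1729.7154 $/yr


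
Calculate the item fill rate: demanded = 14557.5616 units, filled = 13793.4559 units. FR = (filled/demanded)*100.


FR = 13793.4559 / 14557.5616 * 100 = 94.7511

94.7511%


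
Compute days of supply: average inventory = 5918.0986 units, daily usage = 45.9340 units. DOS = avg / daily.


DOS = 5918.0986 / 45.9340 = 128.8392

128.8392 days


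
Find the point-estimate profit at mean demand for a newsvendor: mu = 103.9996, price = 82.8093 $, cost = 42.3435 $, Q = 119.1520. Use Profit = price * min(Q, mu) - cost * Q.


Sales at mu = min(119.1520, 103.9996) = 103.9996
Revenue = 82.8093 * 103.9996 = 8612.1341
Total cost = 42.3435 * 119.1520 = 5045.3127
Profit = 8612.1341 - 5045.3127 = 3566.8214

3566.8214 $


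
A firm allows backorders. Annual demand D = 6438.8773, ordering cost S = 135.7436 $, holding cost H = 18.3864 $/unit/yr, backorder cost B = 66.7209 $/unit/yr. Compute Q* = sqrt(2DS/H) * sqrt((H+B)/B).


sqrt(2DS/H) = 308.3411
sqrt((H+B)/B) = 1.1294
Q* = 308.3411 * 1.1294 = 348.2442

348.2442 units


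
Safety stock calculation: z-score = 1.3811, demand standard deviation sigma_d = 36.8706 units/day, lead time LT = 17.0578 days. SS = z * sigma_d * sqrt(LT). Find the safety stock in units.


sqrt(LT) = sqrt(17.0578) = 4.1301
SS = 1.3811 * 36.8706 * 4.1301 = 210.3133

210.3133 units


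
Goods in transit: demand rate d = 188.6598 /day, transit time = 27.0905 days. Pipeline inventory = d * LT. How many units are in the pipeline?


Pipeline = 188.6598 * 27.0905 = 5110.8883

5110.8883 units


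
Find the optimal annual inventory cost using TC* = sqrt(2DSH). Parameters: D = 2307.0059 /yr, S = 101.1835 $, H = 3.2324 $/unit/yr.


2*D*S*H = 1509084.2858
TC* = sqrt(1509084.2858) = 1228.4479

1228.4479 $/yr


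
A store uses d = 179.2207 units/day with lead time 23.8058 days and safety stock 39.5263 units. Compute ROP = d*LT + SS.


d*LT = 179.2207 * 23.8058 = 4266.4921
ROP = 4266.4921 + 39.5263 = 4306.0184

4306.0184 units


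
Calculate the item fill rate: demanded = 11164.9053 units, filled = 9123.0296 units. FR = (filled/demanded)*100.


FR = 9123.0296 / 11164.9053 * 100 = 81.7117

81.7117%


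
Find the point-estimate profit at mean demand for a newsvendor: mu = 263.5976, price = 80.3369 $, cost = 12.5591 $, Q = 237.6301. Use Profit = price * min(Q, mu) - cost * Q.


Sales at mu = min(237.6301, 263.5976) = 237.6301
Revenue = 80.3369 * 237.6301 = 19090.4656
Total cost = 12.5591 * 237.6301 = 2984.4202
Profit = 19090.4656 - 2984.4202 = 16106.0454

16106.0454 $


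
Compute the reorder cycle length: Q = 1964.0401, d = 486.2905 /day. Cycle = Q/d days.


Cycle = 1964.0401 / 486.2905 = 4.0388

4.0388 days


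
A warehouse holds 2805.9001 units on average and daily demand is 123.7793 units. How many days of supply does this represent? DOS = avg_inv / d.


DOS = 2805.9001 / 123.7793 = 22.6686

22.6686 days


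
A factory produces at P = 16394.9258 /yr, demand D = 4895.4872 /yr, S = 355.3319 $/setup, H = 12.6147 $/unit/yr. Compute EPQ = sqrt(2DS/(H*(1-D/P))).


1 - D/P = 1 - 0.2986 = 0.7014
H*(1-D/P) = 8.8480
2DS = 3479045.5364
EPQ = sqrt(393202.2581) = 627.0584

627.0584 units


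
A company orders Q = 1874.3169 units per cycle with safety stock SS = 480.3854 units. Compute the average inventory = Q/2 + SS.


Q/2 = 937.1585
Avg = 937.1585 + 480.3854 = 1417.5439

1417.5439 units


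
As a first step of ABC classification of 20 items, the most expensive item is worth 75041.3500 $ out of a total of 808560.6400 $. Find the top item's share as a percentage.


Top item = 75041.3500
Total = 808560.6400
Percentage = 75041.3500 / 808560.6400 * 100 = 9.2809

9.2809%


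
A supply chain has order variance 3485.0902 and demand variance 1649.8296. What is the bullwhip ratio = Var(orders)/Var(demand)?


BW = 3485.0902 / 1649.8296 = 2.1124

2.1124


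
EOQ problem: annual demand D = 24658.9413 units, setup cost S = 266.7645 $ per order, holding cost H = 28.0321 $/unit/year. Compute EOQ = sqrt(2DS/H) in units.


2*D*S = 2 * 24658.9413 * 266.7645 = 13156260.2928
2*D*S/H = 469328.3876
EOQ = sqrt(469328.3876) = 685.0755

685.0755 units


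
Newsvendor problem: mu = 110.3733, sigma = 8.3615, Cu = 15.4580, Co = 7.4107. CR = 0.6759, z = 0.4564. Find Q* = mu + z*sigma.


CR = Cu/(Cu+Co) = 15.4580/(15.4580+7.4107) = 0.6759
z = 0.4564
Q* = 110.3733 + 0.4564 * 8.3615 = 114.1895

114.1895 units


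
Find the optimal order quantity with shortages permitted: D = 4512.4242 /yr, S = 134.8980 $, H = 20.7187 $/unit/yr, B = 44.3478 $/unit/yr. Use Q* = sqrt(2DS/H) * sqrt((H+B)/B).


sqrt(2DS/H) = 242.4049
sqrt((H+B)/B) = 1.2113
Q* = 242.4049 * 1.2113 = 293.6190

293.6190 units


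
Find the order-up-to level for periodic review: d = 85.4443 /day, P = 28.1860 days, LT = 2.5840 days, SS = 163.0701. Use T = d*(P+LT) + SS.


P + LT = 30.7700
d*(P+LT) = 85.4443 * 30.7700 = 2629.1211
T = 2629.1211 + 163.0701 = 2792.1912

2792.1912 units


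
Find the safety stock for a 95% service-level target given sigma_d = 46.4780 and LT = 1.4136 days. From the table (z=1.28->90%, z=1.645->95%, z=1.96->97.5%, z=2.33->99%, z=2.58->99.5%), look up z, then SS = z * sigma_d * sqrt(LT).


From the table, SL = 95% corresponds to z = 1.645
sqrt(LT) = sqrt(1.4136) = 1.1889
SS = 1.645 * 46.4780 * 1.1889 = 90.9027

90.9027 units


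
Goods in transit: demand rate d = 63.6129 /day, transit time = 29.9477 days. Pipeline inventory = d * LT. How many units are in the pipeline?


Pipeline = 63.6129 * 29.9477 = 1905.0600

1905.0600 units


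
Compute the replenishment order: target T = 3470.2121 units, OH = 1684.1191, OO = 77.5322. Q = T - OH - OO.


Inventory position = OH + OO = 1684.1191 + 77.5322 = 1761.6513
Q = 3470.2121 - 1761.6513 = 1708.5608

1708.5608 units


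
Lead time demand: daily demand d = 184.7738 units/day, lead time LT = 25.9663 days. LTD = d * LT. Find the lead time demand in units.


LTD = 184.7738 * 25.9663 = 4797.8919

4797.8919 units


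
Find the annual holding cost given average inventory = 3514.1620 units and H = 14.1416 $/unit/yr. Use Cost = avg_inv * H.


Cost = 3514.1620 * 14.1416 = 49695.8733

49695.8733 $/yr


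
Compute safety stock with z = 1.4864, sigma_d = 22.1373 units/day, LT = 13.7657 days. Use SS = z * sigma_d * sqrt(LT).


sqrt(LT) = sqrt(13.7657) = 3.7102
SS = 1.4864 * 22.1373 * 3.7102 = 122.0842

122.0842 units


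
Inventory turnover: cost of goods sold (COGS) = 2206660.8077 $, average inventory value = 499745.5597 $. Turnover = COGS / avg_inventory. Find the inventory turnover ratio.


Turnover = 2206660.8077 / 499745.5597 = 4.4156

4.4156


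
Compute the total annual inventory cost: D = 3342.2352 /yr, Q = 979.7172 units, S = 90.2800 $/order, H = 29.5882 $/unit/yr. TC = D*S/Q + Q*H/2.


Ordering cost = D*S/Q = 307.9838
Holding cost = Q*H/2 = 14494.0342
TC = 307.9838 + 14494.0342 = 14802.0180

14802.0180 $/yr


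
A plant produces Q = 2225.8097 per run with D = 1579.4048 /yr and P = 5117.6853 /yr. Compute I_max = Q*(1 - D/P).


D/P = 0.3086
1 - D/P = 0.6914
I_max = 2225.8097 * 0.6914 = 1538.8869

1538.8869 units


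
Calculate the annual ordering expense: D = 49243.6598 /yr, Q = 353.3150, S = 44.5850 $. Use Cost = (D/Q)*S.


Number of orders = D/Q = 139.3761
Cost = 139.3761 * 44.5850 = 6214.0825

6214.0825 $/yr


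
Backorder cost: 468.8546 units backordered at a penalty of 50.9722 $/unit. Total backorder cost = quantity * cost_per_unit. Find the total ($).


Total = 468.8546 * 50.9722 = 23898.5504

23898.5504 $


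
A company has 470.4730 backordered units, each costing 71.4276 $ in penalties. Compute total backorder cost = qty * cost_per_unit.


Total = 470.4730 * 71.4276 = 33604.7573

33604.7573 $


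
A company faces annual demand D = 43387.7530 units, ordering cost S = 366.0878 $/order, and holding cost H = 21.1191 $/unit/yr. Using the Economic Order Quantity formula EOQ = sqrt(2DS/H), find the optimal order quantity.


2*D*S = 2 * 43387.7530 * 366.0878 = 31767454.0854
2*D*S/H = 1504204.9181
EOQ = sqrt(1504204.9181) = 1226.4603

1226.4603 units


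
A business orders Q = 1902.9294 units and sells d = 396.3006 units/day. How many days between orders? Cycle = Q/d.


Cycle = 1902.9294 / 396.3006 = 4.8017

4.8017 days


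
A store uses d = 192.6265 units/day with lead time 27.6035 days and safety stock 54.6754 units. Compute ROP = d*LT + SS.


d*LT = 192.6265 * 27.6035 = 5317.1656
ROP = 5317.1656 + 54.6754 = 5371.8410

5371.8410 units


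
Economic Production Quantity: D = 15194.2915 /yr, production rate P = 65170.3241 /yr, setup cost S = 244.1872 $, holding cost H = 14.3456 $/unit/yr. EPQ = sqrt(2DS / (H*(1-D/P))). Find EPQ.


1 - D/P = 1 - 0.2331 = 0.7669
H*(1-D/P) = 11.0010
2DS = 7420502.9947
EPQ = sqrt(674532.2711) = 821.2991

821.2991 units


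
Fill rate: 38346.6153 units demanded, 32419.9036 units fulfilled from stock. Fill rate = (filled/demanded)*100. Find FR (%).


FR = 32419.9036 / 38346.6153 * 100 = 84.5444

84.5444%


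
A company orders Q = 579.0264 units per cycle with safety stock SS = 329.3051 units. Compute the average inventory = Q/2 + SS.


Q/2 = 289.5132
Avg = 289.5132 + 329.3051 = 618.8183

618.8183 units


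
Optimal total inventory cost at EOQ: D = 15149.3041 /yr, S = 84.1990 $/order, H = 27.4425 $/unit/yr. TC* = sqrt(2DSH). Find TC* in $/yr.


2*D*S*H = 70008905.1059
TC* = sqrt(70008905.1059) = 8367.1324

8367.1324 $/yr


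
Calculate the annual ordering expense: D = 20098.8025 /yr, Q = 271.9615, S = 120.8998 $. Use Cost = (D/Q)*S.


Number of orders = D/Q = 73.9031
Cost = 73.9031 * 120.8998 = 8934.8720

8934.8720 $/yr


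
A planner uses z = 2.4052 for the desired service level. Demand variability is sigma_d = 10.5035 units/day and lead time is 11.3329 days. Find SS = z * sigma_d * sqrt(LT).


sqrt(LT) = sqrt(11.3329) = 3.3664
SS = 2.4052 * 10.5035 * 3.3664 = 85.0464

85.0464 units


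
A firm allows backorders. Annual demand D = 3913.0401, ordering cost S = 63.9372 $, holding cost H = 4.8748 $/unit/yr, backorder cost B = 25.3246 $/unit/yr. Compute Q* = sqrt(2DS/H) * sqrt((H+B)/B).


sqrt(2DS/H) = 320.3838
sqrt((H+B)/B) = 1.0920
Q* = 320.3838 * 1.0920 = 349.8633

349.8633 units


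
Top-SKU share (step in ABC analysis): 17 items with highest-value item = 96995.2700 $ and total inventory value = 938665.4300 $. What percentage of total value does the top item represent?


Top item = 96995.2700
Total = 938665.4300
Percentage = 96995.2700 / 938665.4300 * 100 = 10.3333

10.3333%


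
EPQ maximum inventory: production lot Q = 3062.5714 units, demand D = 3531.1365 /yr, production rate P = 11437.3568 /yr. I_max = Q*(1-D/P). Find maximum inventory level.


D/P = 0.3087
1 - D/P = 0.6913
I_max = 3062.5714 * 0.6913 = 2117.0420

2117.0420 units


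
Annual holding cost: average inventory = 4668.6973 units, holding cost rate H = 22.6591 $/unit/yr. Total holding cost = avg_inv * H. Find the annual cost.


Cost = 4668.6973 * 22.6591 = 105788.4790

105788.4790 $/yr


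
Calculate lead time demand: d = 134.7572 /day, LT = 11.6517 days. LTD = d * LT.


LTD = 134.7572 * 11.6517 = 1570.1505

1570.1505 units


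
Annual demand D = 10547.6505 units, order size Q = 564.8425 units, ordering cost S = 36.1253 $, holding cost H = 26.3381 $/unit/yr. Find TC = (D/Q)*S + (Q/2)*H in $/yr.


Ordering cost = D*S/Q = 674.5899
Holding cost = Q*H/2 = 7438.4391
TC = 674.5899 + 7438.4391 = 8113.0290

8113.0290 $/yr


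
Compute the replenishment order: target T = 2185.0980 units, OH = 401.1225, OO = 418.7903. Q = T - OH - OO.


Inventory position = OH + OO = 401.1225 + 418.7903 = 819.9128
Q = 2185.0980 - 819.9128 = 1365.1852

1365.1852 units


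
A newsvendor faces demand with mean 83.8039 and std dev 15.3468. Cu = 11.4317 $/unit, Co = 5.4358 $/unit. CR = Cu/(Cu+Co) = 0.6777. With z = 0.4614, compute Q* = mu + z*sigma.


CR = Cu/(Cu+Co) = 11.4317/(11.4317+5.4358) = 0.6777
z = 0.4614
Q* = 83.8039 + 0.4614 * 15.3468 = 90.8849

90.8849 units


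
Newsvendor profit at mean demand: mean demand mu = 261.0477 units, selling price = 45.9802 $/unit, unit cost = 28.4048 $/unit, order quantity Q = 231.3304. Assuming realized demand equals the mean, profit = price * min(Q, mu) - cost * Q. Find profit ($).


Sales at mu = min(231.3304, 261.0477) = 231.3304
Revenue = 45.9802 * 231.3304 = 10636.6181
Total cost = 28.4048 * 231.3304 = 6570.8937
Profit = 10636.6181 - 6570.8937 = 4065.7243

4065.7243 $


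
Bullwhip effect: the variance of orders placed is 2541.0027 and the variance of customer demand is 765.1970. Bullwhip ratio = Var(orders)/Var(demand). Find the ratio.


BW = 2541.0027 / 765.1970 = 3.3207

3.3207


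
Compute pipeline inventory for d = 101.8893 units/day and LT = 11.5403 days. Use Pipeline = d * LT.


Pipeline = 101.8893 * 11.5403 = 1175.8331

1175.8331 units


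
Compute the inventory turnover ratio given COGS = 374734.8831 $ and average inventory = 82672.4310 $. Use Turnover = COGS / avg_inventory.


Turnover = 374734.8831 / 82672.4310 = 4.5328

4.5328


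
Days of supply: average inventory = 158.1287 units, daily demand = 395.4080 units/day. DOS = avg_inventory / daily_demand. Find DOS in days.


DOS = 158.1287 / 395.4080 = 0.3999

0.3999 days


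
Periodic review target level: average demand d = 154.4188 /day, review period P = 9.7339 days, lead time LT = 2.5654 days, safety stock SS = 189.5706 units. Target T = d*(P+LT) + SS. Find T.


P + LT = 12.2993
d*(P+LT) = 154.4188 * 12.2993 = 1899.2431
T = 1899.2431 + 189.5706 = 2088.8137

2088.8137 units


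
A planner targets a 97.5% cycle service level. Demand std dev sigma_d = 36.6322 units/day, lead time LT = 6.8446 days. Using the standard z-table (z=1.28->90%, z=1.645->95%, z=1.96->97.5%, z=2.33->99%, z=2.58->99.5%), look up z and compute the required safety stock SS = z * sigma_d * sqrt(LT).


From the table, SL = 97.5% corresponds to z = 1.96
sqrt(LT) = sqrt(6.8446) = 2.6162
SS = 1.96 * 36.6322 * 2.6162 = 187.8422

187.8422 units


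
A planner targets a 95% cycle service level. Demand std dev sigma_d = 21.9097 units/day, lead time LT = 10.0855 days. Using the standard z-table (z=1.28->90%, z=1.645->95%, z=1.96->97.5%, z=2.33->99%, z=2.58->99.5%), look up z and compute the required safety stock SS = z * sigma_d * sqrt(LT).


From the table, SL = 95% corresponds to z = 1.645
sqrt(LT) = sqrt(10.0855) = 3.1758
SS = 1.645 * 21.9097 * 3.1758 = 114.4593

114.4593 units


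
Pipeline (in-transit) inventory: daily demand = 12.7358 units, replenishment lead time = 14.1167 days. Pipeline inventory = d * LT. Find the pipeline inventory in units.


Pipeline = 12.7358 * 14.1167 = 179.7875

179.7875 units


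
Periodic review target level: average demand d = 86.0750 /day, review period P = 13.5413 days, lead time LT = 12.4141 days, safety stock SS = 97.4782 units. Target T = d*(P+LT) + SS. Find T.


P + LT = 25.9554
d*(P+LT) = 86.0750 * 25.9554 = 2234.1111
T = 2234.1111 + 97.4782 = 2331.5893

2331.5893 units


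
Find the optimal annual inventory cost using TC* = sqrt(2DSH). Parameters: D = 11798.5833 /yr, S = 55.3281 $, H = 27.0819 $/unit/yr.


2*D*S*H = 35357760.1464
TC* = sqrt(35357760.1464) = 5946.2392

5946.2392 $/yr


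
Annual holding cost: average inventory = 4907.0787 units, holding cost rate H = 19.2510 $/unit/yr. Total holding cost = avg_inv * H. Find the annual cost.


Cost = 4907.0787 * 19.2510 = 94466.1721

94466.1721 $/yr


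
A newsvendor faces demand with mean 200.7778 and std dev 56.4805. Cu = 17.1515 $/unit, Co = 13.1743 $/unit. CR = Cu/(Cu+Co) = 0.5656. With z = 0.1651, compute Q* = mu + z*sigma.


CR = Cu/(Cu+Co) = 17.1515/(17.1515+13.1743) = 0.5656
z = 0.1651
Q* = 200.7778 + 0.1651 * 56.4805 = 210.1027

210.1027 units


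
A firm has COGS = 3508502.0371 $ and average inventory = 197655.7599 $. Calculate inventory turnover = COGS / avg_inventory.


Turnover = 3508502.0371 / 197655.7599 = 17.7506

17.7506


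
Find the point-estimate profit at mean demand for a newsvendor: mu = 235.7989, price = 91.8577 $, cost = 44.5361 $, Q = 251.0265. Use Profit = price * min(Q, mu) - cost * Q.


Sales at mu = min(251.0265, 235.7989) = 235.7989
Revenue = 91.8577 * 235.7989 = 21659.9446
Total cost = 44.5361 * 251.0265 = 11179.7413
Profit = 21659.9446 - 11179.7413 = 10480.2033

10480.2033 $


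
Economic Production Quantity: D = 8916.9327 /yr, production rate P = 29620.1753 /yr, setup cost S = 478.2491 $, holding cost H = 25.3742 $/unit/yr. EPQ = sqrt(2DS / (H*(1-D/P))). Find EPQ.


1 - D/P = 1 - 0.3010 = 0.6990
H*(1-D/P) = 17.7355
2DS = 8529030.0771
EPQ = sqrt(480901.9527) = 693.4709

693.4709 units


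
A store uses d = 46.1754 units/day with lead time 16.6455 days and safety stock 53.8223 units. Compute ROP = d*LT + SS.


d*LT = 46.1754 * 16.6455 = 768.6126
ROP = 768.6126 + 53.8223 = 822.4349

822.4349 units


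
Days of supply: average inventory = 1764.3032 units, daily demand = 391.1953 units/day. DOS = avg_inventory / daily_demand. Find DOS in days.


DOS = 1764.3032 / 391.1953 = 4.5100

4.5100 days


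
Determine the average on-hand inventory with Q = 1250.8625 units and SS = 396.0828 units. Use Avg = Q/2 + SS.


Q/2 = 625.4312
Avg = 625.4312 + 396.0828 = 1021.5140

1021.5140 units


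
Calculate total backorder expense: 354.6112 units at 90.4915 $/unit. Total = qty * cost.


Total = 354.6112 * 90.4915 = 32089.2994

32089.2994 $


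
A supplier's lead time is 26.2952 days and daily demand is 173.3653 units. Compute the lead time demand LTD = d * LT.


LTD = 173.3653 * 26.2952 = 4558.6752

4558.6752 units


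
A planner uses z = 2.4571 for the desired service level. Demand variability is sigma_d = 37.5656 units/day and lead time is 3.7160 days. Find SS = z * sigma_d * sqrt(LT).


sqrt(LT) = sqrt(3.7160) = 1.9277
SS = 2.4571 * 37.5656 * 1.9277 = 177.9308

177.9308 units


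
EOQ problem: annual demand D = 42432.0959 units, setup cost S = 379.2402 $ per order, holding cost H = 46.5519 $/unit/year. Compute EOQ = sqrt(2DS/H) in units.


2*D*S = 2 * 42432.0959 * 379.2402 = 32183913.0711
2*D*S/H = 691355.5209
EOQ = sqrt(691355.5209) = 831.4779

831.4779 units


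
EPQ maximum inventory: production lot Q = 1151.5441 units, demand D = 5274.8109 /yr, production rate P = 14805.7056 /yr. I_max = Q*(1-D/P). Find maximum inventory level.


D/P = 0.3563
1 - D/P = 0.6437
I_max = 1151.5441 * 0.6437 = 741.2849

741.2849 units


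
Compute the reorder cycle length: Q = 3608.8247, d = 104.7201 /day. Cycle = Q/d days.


Cycle = 3608.8247 / 104.7201 = 34.4616

34.4616 days


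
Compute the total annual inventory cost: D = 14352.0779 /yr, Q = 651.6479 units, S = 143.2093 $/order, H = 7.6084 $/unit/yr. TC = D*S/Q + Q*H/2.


Ordering cost = D*S/Q = 3154.0822
Holding cost = Q*H/2 = 2478.9989
TC = 3154.0822 + 2478.9989 = 5633.0811

5633.0811 $/yr


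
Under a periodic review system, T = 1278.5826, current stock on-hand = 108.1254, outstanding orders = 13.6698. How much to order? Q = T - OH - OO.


Inventory position = OH + OO = 108.1254 + 13.6698 = 121.7952
Q = 1278.5826 - 121.7952 = 1156.7874

1156.7874 units


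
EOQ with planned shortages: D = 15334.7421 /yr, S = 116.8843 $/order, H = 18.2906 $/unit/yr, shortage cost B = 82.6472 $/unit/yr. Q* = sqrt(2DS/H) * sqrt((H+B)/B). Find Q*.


sqrt(2DS/H) = 442.7080
sqrt((H+B)/B) = 1.1051
Q* = 442.7080 * 1.1051 = 489.2493

489.2493 units


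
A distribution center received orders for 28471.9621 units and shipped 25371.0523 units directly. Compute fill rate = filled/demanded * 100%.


FR = 25371.0523 / 28471.9621 * 100 = 89.1089

89.1089%


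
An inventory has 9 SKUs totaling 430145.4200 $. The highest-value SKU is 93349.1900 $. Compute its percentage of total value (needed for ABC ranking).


Top item = 93349.1900
Total = 430145.4200
Percentage = 93349.1900 / 430145.4200 * 100 = 21.7018

21.7018%


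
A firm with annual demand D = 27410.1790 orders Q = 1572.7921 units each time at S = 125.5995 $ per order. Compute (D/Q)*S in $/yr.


Number of orders = D/Q = 17.4277
Cost = 17.4277 * 125.5995 = 2188.9128

2188.9128 $/yr


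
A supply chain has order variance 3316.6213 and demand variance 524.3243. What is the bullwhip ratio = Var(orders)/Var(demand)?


BW = 3316.6213 / 524.3243 = 6.3255

6.3255


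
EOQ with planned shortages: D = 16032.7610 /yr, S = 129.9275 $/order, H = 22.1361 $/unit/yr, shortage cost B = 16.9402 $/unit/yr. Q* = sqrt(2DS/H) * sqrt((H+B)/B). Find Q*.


sqrt(2DS/H) = 433.8296
sqrt((H+B)/B) = 1.5188
Q* = 433.8296 * 1.5188 = 658.8956

658.8956 units


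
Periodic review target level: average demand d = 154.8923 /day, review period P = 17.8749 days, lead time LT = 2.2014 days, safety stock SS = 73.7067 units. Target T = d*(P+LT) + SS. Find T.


P + LT = 20.0763
d*(P+LT) = 154.8923 * 20.0763 = 3109.6643
T = 3109.6643 + 73.7067 = 3183.3710

3183.3710 units


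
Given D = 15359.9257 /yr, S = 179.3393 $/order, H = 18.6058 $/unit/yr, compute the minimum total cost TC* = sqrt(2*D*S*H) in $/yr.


2*D*S*H = 102504499.4235
TC* = sqrt(102504499.4235) = 10124.4506

10124.4506 $/yr


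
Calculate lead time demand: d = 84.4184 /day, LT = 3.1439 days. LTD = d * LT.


LTD = 84.4184 * 3.1439 = 265.4030

265.4030 units


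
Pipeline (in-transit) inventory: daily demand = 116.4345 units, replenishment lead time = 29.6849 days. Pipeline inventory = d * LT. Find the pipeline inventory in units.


Pipeline = 116.4345 * 29.6849 = 3456.3465

3456.3465 units


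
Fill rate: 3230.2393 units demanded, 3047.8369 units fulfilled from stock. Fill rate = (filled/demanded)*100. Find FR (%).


FR = 3047.8369 / 3230.2393 * 100 = 94.3533

94.3533%


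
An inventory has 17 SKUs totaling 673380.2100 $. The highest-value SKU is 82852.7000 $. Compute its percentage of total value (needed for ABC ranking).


Top item = 82852.7000
Total = 673380.2100
Percentage = 82852.7000 / 673380.2100 * 100 = 12.3040

12.3040%


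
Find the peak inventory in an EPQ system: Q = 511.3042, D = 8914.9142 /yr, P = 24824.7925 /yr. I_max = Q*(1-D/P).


D/P = 0.3591
1 - D/P = 0.6409
I_max = 511.3042 * 0.6409 = 327.6880

327.6880 units
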